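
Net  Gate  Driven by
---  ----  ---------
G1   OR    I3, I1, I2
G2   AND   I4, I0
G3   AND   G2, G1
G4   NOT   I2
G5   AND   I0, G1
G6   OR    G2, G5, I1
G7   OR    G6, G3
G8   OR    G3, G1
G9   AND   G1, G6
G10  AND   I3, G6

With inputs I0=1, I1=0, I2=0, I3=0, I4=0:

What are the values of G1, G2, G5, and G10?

G1 = I3 OR I1 OR I2 = 0 OR 0 OR 0 = 0
G2 = I4 AND I0 = 0 AND 1 = 0
G5 = I0 AND G1 = 1 AND 0 = 0
G6 = G2 OR G5 OR I1 = 0 OR 0 OR 0 = 0
G10 = I3 AND G6 = 0 AND 0 = 0

G1 = 0; G2 = 0; G5 = 0; G10 = 0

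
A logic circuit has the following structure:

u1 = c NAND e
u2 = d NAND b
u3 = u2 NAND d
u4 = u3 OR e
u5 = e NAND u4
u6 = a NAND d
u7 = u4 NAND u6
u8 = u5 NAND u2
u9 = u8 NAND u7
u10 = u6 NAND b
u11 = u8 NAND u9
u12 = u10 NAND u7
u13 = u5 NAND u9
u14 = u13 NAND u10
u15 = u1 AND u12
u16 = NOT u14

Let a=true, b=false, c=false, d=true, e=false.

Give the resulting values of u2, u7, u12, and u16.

u2 = d NAND b = true NAND false = true
u3 = u2 NAND d = true NAND true = false
u4 = u3 OR e = false OR false = false
u5 = e NAND u4 = false NAND false = true
u6 = a NAND d = true NAND true = false
u7 = u4 NAND u6 = false NAND false = true
u8 = u5 NAND u2 = true NAND true = false
u9 = u8 NAND u7 = false NAND true = true
u10 = u6 NAND b = false NAND false = true
u12 = u10 NAND u7 = true NAND true = false
u13 = u5 NAND u9 = true NAND true = false
u14 = u13 NAND u10 = false NAND true = true
u16 = NOT u14 = NOT true = false

u2 = true; u7 = true; u12 = false; u16 = false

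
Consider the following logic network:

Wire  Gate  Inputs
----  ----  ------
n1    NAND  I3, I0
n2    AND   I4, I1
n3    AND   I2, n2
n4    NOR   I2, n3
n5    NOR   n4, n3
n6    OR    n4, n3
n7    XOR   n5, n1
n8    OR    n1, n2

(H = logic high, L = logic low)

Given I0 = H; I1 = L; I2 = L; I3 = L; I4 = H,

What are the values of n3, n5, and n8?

n3 = L; n5 = L; n8 = H

n1 = I3 NAND I0 = L NAND H = H
n2 = I4 AND I1 = H AND L = L
n3 = I2 AND n2 = L AND L = L
n4 = I2 NOR n3 = L NOR L = H
n5 = n4 NOR n3 = H NOR L = L
n8 = n1 OR n2 = H OR L = H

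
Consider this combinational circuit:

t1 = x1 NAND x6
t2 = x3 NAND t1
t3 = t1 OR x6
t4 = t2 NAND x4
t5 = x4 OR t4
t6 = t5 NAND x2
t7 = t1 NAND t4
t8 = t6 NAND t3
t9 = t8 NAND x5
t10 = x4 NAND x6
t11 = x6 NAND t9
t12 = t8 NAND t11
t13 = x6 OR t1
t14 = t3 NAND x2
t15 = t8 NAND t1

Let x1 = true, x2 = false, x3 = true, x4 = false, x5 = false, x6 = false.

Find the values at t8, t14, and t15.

t8 = false, t14 = true, t15 = true

t1 = x1 NAND x6 = true NAND false = true
t2 = x3 NAND t1 = true NAND true = false
t3 = t1 OR x6 = true OR false = true
t4 = t2 NAND x4 = false NAND false = true
t5 = x4 OR t4 = false OR true = true
t6 = t5 NAND x2 = true NAND false = true
t8 = t6 NAND t3 = true NAND true = false
t14 = t3 NAND x2 = true NAND false = true
t15 = t8 NAND t1 = false NAND true = true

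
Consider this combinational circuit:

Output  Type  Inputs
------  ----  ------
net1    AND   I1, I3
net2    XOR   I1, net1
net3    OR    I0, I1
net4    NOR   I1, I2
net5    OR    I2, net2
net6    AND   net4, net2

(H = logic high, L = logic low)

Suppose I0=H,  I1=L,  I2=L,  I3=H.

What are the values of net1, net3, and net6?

net1 = L; net3 = H; net6 = L

net1 = I1 AND I3 = L AND H = L
net2 = I1 XOR net1 = L XOR L = L
net3 = I0 OR I1 = H OR L = H
net4 = I1 NOR I2 = L NOR L = H
net6 = net4 AND net2 = H AND L = L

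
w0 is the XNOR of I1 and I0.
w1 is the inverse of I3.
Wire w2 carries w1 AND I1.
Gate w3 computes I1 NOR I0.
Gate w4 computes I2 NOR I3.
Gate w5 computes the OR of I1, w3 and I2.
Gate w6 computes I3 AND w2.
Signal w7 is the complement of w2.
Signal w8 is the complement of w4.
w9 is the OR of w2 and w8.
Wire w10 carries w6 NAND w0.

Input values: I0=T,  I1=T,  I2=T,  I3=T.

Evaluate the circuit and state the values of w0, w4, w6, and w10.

w0 = T, w4 = F, w6 = F, w10 = T

w0 = I1 XNOR I0 = T XNOR T = T
w1 = NOT I3 = NOT T = F
w2 = w1 AND I1 = F AND T = F
w4 = I2 NOR I3 = T NOR T = F
w6 = I3 AND w2 = T AND F = F
w10 = w6 NAND w0 = F NAND T = T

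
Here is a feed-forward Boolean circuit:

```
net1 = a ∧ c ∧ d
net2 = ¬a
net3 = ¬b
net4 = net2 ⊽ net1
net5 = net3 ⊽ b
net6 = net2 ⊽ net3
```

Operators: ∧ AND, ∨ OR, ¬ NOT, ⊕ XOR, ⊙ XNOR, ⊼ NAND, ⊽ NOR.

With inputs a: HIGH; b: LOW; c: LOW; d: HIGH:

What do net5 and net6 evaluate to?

net2 = NOT a = NOT HIGH = LOW
net3 = NOT b = NOT LOW = HIGH
net5 = net3 NOR b = HIGH NOR LOW = LOW
net6 = net2 NOR net3 = LOW NOR HIGH = LOW

net5 = LOW; net6 = LOW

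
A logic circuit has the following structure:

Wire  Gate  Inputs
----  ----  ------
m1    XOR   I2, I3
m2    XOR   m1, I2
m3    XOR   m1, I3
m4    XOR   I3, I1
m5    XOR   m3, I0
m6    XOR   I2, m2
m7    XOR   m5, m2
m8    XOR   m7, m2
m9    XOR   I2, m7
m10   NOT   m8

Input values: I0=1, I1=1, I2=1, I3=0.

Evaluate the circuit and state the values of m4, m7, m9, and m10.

m1 = I2 XOR I3 = 1 XOR 0 = 1
m2 = m1 XOR I2 = 1 XOR 1 = 0
m3 = m1 XOR I3 = 1 XOR 0 = 1
m4 = I3 XOR I1 = 0 XOR 1 = 1
m5 = m3 XOR I0 = 1 XOR 1 = 0
m7 = m5 XOR m2 = 0 XOR 0 = 0
m8 = m7 XOR m2 = 0 XOR 0 = 0
m9 = I2 XOR m7 = 1 XOR 0 = 1
m10 = NOT m8 = NOT 0 = 1

m4 = 1  m7 = 0  m9 = 1  m10 = 1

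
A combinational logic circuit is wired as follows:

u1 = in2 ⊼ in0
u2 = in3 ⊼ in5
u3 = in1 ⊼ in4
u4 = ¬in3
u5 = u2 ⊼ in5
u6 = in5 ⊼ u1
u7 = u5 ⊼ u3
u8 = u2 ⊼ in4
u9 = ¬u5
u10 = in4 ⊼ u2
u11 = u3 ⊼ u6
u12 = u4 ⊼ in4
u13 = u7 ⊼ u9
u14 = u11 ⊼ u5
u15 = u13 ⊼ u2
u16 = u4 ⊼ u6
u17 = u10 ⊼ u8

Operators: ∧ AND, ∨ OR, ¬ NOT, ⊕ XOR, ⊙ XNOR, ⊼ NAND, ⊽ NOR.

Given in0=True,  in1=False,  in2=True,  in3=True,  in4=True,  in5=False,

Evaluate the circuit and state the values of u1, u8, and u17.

u1 = in2 NAND in0 = True NAND True = False
u2 = in3 NAND in5 = True NAND False = True
u8 = u2 NAND in4 = True NAND True = False
u10 = in4 NAND u2 = True NAND True = False
u17 = u10 NAND u8 = False NAND False = True

u1 = False, u8 = False, u17 = True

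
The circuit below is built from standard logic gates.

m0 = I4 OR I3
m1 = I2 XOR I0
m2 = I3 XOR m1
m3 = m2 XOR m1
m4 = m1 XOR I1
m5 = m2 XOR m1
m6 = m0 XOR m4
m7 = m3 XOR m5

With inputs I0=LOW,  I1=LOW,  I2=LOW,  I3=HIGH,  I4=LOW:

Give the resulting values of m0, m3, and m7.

m0 = I4 OR I3 = LOW OR HIGH = HIGH
m1 = I2 XOR I0 = LOW XOR LOW = LOW
m2 = I3 XOR m1 = HIGH XOR LOW = HIGH
m3 = m2 XOR m1 = HIGH XOR LOW = HIGH
m5 = m2 XOR m1 = HIGH XOR LOW = HIGH
m7 = m3 XOR m5 = HIGH XOR HIGH = LOW

m0 = HIGH, m3 = HIGH, m7 = LOW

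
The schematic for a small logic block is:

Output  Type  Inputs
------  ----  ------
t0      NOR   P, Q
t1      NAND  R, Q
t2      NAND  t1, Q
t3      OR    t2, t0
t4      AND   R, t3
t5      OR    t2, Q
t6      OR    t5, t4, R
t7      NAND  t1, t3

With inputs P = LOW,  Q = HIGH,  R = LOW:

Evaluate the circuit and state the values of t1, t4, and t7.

t0 = P NOR Q = LOW NOR HIGH = LOW
t1 = R NAND Q = LOW NAND HIGH = HIGH
t2 = t1 NAND Q = HIGH NAND HIGH = LOW
t3 = t2 OR t0 = LOW OR LOW = LOW
t4 = R AND t3 = LOW AND LOW = LOW
t7 = t1 NAND t3 = HIGH NAND LOW = HIGH

t1 = HIGH, t4 = LOW, t7 = HIGH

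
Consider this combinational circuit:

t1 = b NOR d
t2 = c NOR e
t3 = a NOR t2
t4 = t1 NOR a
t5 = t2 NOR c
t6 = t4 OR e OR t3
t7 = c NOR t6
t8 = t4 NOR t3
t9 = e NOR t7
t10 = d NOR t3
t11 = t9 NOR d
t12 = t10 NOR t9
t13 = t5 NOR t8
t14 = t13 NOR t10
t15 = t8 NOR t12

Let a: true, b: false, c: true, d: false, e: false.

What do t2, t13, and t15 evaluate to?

t1 = b NOR d = false NOR false = true
t2 = c NOR e = true NOR false = false
t3 = a NOR t2 = true NOR false = false
t4 = t1 NOR a = true NOR true = false
t5 = t2 NOR c = false NOR true = false
t6 = t4 OR e OR t3 = false OR false OR false = false
t7 = c NOR t6 = true NOR false = false
t8 = t4 NOR t3 = false NOR false = true
t9 = e NOR t7 = false NOR false = true
t10 = d NOR t3 = false NOR false = true
t12 = t10 NOR t9 = true NOR true = false
t13 = t5 NOR t8 = false NOR true = false
t15 = t8 NOR t12 = true NOR false = false

t2 = false  t13 = false  t15 = false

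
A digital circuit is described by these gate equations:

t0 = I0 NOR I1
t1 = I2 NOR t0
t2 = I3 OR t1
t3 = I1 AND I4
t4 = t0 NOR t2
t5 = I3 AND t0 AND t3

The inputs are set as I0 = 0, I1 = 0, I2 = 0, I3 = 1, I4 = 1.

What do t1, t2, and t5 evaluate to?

t1 = 0, t2 = 1, t5 = 0

t0 = I0 NOR I1 = 0 NOR 0 = 1
t1 = I2 NOR t0 = 0 NOR 1 = 0
t2 = I3 OR t1 = 1 OR 0 = 1
t3 = I1 AND I4 = 0 AND 1 = 0
t5 = I3 AND t0 AND t3 = 1 AND 1 AND 0 = 0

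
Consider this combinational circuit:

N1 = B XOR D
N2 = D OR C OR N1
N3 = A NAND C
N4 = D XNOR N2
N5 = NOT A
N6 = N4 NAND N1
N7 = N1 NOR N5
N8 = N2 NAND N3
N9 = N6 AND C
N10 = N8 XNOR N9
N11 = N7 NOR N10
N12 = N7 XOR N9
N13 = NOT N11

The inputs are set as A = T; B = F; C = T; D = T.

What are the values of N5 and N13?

N5 = F; N13 = F

N1 = B XOR D = F XOR T = T
N2 = D OR C OR N1 = T OR T OR T = T
N3 = A NAND C = T NAND T = F
N4 = D XNOR N2 = T XNOR T = T
N5 = NOT A = NOT T = F
N6 = N4 NAND N1 = T NAND T = F
N7 = N1 NOR N5 = T NOR F = F
N8 = N2 NAND N3 = T NAND F = T
N9 = N6 AND C = F AND T = F
N10 = N8 XNOR N9 = T XNOR F = F
N11 = N7 NOR N10 = F NOR F = T
N13 = NOT N11 = NOT T = F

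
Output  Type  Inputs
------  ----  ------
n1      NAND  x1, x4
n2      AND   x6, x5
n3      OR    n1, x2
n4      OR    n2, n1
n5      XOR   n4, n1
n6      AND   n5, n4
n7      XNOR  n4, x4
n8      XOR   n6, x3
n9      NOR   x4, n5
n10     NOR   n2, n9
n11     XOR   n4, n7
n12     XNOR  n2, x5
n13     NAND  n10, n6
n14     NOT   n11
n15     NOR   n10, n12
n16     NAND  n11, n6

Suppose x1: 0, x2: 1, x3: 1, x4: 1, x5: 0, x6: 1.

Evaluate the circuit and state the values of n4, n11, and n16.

n1 = x1 NAND x4 = 0 NAND 1 = 1
n2 = x6 AND x5 = 1 AND 0 = 0
n4 = n2 OR n1 = 0 OR 1 = 1
n5 = n4 XOR n1 = 1 XOR 1 = 0
n6 = n5 AND n4 = 0 AND 1 = 0
n7 = n4 XNOR x4 = 1 XNOR 1 = 1
n11 = n4 XOR n7 = 1 XOR 1 = 0
n16 = n11 NAND n6 = 0 NAND 0 = 1

n4 = 1, n11 = 0, n16 = 1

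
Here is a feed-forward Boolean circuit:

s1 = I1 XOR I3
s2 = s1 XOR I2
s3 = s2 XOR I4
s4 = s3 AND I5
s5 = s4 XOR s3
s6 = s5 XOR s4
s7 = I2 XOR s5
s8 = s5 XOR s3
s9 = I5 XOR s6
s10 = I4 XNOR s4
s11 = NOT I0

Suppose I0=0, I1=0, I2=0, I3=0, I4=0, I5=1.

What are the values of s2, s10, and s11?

s2 = 0, s10 = 1, s11 = 1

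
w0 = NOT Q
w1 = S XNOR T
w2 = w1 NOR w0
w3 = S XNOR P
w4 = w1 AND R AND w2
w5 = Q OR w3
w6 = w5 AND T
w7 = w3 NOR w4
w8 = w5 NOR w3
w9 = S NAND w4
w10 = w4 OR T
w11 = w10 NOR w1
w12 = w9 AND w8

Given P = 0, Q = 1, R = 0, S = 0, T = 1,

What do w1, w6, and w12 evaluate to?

w0 = NOT Q = NOT 1 = 0
w1 = S XNOR T = 0 XNOR 1 = 0
w2 = w1 NOR w0 = 0 NOR 0 = 1
w3 = S XNOR P = 0 XNOR 0 = 1
w4 = w1 AND R AND w2 = 0 AND 0 AND 1 = 0
w5 = Q OR w3 = 1 OR 1 = 1
w6 = w5 AND T = 1 AND 1 = 1
w8 = w5 NOR w3 = 1 NOR 1 = 0
w9 = S NAND w4 = 0 NAND 0 = 1
w12 = w9 AND w8 = 1 AND 0 = 0

w1 = 0, w6 = 1, w12 = 0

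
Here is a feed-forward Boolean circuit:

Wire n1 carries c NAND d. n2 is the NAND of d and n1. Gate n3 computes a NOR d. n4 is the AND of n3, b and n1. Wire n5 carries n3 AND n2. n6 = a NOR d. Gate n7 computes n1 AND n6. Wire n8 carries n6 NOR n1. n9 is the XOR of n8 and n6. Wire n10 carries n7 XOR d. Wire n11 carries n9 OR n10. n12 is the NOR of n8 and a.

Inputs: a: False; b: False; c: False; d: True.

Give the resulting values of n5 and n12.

n5 = False, n12 = True

n1 = c NAND d = False NAND True = True
n2 = d NAND n1 = True NAND True = False
n3 = a NOR d = False NOR True = False
n5 = n3 AND n2 = False AND False = False
n6 = a NOR d = False NOR True = False
n8 = n6 NOR n1 = False NOR True = False
n12 = n8 NOR a = False NOR False = True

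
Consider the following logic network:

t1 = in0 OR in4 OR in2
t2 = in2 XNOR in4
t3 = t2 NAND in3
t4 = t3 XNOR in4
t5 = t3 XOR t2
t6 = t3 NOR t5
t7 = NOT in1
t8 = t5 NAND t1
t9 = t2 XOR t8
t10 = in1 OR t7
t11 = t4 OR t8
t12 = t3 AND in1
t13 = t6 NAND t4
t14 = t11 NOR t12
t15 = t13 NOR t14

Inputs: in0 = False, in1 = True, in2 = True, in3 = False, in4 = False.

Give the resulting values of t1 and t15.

t1 = True  t15 = False

t1 = in0 OR in4 OR in2 = False OR False OR True = True
t2 = in2 XNOR in4 = True XNOR False = False
t3 = t2 NAND in3 = False NAND False = True
t4 = t3 XNOR in4 = True XNOR False = False
t5 = t3 XOR t2 = True XOR False = True
t6 = t3 NOR t5 = True NOR True = False
t8 = t5 NAND t1 = True NAND True = False
t11 = t4 OR t8 = False OR False = False
t12 = t3 AND in1 = True AND True = True
t13 = t6 NAND t4 = False NAND False = True
t14 = t11 NOR t12 = False NOR True = False
t15 = t13 NOR t14 = True NOR False = False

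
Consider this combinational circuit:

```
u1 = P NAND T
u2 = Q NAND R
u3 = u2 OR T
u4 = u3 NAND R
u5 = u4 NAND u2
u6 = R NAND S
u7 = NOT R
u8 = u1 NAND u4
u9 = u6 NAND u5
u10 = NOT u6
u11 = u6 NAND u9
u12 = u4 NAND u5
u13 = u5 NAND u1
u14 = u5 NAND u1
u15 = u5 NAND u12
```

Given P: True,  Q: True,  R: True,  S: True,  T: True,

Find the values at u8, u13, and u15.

u8 = True; u13 = True; u15 = False

u1 = P NAND T = True NAND True = False
u2 = Q NAND R = True NAND True = False
u3 = u2 OR T = False OR True = True
u4 = u3 NAND R = True NAND True = False
u5 = u4 NAND u2 = False NAND False = True
u8 = u1 NAND u4 = False NAND False = True
u12 = u4 NAND u5 = False NAND True = True
u13 = u5 NAND u1 = True NAND False = True
u15 = u5 NAND u12 = True NAND True = False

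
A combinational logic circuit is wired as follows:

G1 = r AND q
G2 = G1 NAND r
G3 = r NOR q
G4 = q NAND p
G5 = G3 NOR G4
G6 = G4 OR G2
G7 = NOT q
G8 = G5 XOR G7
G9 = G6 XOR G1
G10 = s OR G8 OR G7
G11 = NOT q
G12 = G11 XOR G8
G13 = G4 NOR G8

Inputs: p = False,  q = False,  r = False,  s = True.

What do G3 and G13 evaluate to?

G3 = r NOR q = False NOR False = True
G4 = q NAND p = False NAND False = True
G5 = G3 NOR G4 = True NOR True = False
G7 = NOT q = NOT False = True
G8 = G5 XOR G7 = False XOR True = True
G13 = G4 NOR G8 = True NOR True = False

G3 = True, G13 = False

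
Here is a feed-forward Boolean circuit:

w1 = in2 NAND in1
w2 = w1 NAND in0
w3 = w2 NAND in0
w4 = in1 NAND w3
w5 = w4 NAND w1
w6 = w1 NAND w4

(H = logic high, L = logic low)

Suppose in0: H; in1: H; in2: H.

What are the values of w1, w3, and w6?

w1 = L; w3 = L; w6 = H

w1 = in2 NAND in1 = H NAND H = L
w2 = w1 NAND in0 = L NAND H = H
w3 = w2 NAND in0 = H NAND H = L
w4 = in1 NAND w3 = H NAND L = H
w6 = w1 NAND w4 = L NAND H = H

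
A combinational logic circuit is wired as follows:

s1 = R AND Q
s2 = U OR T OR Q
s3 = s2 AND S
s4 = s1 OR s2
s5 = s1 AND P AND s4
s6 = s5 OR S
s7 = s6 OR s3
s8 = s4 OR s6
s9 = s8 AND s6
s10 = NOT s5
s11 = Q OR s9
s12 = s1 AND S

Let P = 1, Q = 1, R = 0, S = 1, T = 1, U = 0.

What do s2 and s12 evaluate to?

s2 = 1, s12 = 0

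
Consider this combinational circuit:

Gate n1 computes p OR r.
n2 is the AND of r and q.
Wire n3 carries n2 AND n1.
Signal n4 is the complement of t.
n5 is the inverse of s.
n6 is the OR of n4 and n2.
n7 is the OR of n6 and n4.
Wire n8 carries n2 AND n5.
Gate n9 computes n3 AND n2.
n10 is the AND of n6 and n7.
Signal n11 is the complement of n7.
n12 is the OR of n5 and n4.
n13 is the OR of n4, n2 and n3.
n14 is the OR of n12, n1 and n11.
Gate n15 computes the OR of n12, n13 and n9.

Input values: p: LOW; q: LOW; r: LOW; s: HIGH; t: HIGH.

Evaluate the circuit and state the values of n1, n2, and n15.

n1 = LOW, n2 = LOW, n15 = LOW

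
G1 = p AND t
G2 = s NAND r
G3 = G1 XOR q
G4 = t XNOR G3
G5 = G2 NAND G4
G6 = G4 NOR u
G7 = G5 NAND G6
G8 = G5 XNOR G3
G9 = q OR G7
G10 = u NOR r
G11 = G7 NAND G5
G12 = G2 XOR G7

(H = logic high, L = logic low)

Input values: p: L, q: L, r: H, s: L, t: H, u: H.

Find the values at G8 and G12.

G1 = p AND t = L AND H = L
G2 = s NAND r = L NAND H = H
G3 = G1 XOR q = L XOR L = L
G4 = t XNOR G3 = H XNOR L = L
G5 = G2 NAND G4 = H NAND L = H
G6 = G4 NOR u = L NOR H = L
G7 = G5 NAND G6 = H NAND L = H
G8 = G5 XNOR G3 = H XNOR L = L
G12 = G2 XOR G7 = H XOR H = L

G8 = L, G12 = L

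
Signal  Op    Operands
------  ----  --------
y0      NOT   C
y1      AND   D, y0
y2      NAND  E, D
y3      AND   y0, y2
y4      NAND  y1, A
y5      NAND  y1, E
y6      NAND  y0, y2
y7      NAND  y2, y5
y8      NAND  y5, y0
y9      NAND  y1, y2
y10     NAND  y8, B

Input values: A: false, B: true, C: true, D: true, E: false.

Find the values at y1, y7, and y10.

y0 = NOT C = NOT true = false
y1 = D AND y0 = true AND false = false
y2 = E NAND D = false NAND true = true
y5 = y1 NAND E = false NAND false = true
y7 = y2 NAND y5 = true NAND true = false
y8 = y5 NAND y0 = true NAND false = true
y10 = y8 NAND B = true NAND true = false

y1 = false, y7 = false, y10 = false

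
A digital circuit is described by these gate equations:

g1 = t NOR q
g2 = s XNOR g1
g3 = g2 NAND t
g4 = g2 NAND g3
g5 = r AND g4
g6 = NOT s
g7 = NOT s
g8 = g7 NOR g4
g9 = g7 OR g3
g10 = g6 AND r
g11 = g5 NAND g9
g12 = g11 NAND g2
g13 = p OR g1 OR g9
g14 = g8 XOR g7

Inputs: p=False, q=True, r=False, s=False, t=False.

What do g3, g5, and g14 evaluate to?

g3 = True, g5 = False, g14 = True

g1 = t NOR q = False NOR True = False
g2 = s XNOR g1 = False XNOR False = True
g3 = g2 NAND t = True NAND False = True
g4 = g2 NAND g3 = True NAND True = False
g5 = r AND g4 = False AND False = False
g7 = NOT s = NOT False = True
g8 = g7 NOR g4 = True NOR False = False
g14 = g8 XOR g7 = False XOR True = True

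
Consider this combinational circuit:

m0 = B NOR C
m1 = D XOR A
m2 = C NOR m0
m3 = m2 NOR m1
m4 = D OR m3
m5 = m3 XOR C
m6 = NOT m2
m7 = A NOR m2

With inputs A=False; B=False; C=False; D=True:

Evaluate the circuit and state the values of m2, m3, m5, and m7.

m0 = B NOR C = False NOR False = True
m1 = D XOR A = True XOR False = True
m2 = C NOR m0 = False NOR True = False
m3 = m2 NOR m1 = False NOR True = False
m5 = m3 XOR C = False XOR False = False
m7 = A NOR m2 = False NOR False = True

m2 = False, m3 = False, m5 = False, m7 = True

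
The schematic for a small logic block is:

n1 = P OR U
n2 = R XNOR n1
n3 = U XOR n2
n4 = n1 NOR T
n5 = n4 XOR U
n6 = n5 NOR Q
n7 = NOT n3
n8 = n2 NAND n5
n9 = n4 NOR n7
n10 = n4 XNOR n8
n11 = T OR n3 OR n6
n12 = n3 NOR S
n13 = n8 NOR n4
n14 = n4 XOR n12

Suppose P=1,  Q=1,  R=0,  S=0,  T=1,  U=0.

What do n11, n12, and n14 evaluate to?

n11 = 1, n12 = 1, n14 = 1

n1 = P OR U = 1 OR 0 = 1
n2 = R XNOR n1 = 0 XNOR 1 = 0
n3 = U XOR n2 = 0 XOR 0 = 0
n4 = n1 NOR T = 1 NOR 1 = 0
n5 = n4 XOR U = 0 XOR 0 = 0
n6 = n5 NOR Q = 0 NOR 1 = 0
n11 = T OR n3 OR n6 = 1 OR 0 OR 0 = 1
n12 = n3 NOR S = 0 NOR 0 = 1
n14 = n4 XOR n12 = 0 XOR 1 = 1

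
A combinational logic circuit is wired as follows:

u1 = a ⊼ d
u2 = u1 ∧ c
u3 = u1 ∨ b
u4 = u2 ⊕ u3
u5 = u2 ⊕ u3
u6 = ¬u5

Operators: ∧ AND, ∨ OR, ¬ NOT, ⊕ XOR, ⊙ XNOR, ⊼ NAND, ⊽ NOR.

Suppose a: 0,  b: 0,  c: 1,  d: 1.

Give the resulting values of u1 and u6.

u1 = 1; u6 = 1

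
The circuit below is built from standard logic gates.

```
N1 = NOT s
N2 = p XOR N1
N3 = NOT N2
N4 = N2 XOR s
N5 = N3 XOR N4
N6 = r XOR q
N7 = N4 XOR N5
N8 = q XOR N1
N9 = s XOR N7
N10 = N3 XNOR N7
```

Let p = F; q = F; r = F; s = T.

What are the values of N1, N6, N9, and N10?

N1 = NOT s = NOT T = F
N2 = p XOR N1 = F XOR F = F
N3 = NOT N2 = NOT F = T
N4 = N2 XOR s = F XOR T = T
N5 = N3 XOR N4 = T XOR T = F
N6 = r XOR q = F XOR F = F
N7 = N4 XOR N5 = T XOR F = T
N9 = s XOR N7 = T XOR T = F
N10 = N3 XNOR N7 = T XNOR T = T

N1 = F, N6 = F, N9 = F, N10 = T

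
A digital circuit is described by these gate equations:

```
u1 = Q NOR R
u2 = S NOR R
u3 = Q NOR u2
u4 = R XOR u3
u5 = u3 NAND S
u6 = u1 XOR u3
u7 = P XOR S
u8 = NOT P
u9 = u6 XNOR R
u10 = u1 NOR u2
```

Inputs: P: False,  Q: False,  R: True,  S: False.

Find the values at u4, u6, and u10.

u4 = False, u6 = True, u10 = True

u1 = Q NOR R = False NOR True = False
u2 = S NOR R = False NOR True = False
u3 = Q NOR u2 = False NOR False = True
u4 = R XOR u3 = True XOR True = False
u6 = u1 XOR u3 = False XOR True = True
u10 = u1 NOR u2 = False NOR False = True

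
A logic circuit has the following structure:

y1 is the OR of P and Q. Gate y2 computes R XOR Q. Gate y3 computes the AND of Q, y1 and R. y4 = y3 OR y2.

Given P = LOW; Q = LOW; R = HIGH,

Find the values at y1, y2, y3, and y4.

y1 = LOW; y2 = HIGH; y3 = LOW; y4 = HIGH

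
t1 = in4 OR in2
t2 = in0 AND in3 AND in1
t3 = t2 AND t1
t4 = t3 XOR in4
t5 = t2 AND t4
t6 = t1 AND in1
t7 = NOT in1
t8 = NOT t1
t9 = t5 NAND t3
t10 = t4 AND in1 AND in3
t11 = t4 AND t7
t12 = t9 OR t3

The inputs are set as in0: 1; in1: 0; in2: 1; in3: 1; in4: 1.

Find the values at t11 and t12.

t11 = 1  t12 = 1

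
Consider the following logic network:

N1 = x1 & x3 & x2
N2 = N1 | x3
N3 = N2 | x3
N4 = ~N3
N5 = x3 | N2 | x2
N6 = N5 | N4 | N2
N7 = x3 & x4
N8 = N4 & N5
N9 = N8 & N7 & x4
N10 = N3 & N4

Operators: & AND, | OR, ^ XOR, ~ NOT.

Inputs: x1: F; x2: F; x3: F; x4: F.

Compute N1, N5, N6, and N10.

N1 = F, N5 = F, N6 = T, N10 = F

N1 = x1 AND x3 AND x2 = F AND F AND F = F
N2 = N1 OR x3 = F OR F = F
N3 = N2 OR x3 = F OR F = F
N4 = NOT N3 = NOT F = T
N5 = x3 OR N2 OR x2 = F OR F OR F = F
N6 = N5 OR N4 OR N2 = F OR T OR F = T
N10 = N3 AND N4 = F AND T = F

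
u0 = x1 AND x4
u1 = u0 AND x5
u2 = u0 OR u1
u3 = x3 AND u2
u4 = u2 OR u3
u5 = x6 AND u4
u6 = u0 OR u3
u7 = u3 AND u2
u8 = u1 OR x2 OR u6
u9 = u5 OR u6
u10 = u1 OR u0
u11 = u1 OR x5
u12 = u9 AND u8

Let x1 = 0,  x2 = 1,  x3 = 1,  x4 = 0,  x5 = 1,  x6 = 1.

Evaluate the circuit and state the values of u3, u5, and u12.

u3 = 0, u5 = 0, u12 = 0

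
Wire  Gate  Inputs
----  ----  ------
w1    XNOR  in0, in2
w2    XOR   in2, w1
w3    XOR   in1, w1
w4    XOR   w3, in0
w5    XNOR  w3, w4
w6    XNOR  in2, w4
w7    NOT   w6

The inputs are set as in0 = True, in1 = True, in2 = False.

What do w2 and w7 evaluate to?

w2 = False, w7 = False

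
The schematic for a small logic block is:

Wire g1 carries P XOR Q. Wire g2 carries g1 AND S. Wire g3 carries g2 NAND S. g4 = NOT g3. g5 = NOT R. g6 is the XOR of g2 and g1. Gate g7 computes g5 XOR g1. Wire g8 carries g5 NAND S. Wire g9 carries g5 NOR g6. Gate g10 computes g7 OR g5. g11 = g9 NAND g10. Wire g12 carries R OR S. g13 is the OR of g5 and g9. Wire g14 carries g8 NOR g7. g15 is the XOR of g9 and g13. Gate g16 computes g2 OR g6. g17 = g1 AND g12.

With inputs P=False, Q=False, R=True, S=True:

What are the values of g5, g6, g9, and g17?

g5 = False  g6 = False  g9 = True  g17 = False

g1 = P XOR Q = False XOR False = False
g2 = g1 AND S = False AND True = False
g5 = NOT R = NOT True = False
g6 = g2 XOR g1 = False XOR False = False
g9 = g5 NOR g6 = False NOR False = True
g12 = R OR S = True OR True = True
g17 = g1 AND g12 = False AND True = False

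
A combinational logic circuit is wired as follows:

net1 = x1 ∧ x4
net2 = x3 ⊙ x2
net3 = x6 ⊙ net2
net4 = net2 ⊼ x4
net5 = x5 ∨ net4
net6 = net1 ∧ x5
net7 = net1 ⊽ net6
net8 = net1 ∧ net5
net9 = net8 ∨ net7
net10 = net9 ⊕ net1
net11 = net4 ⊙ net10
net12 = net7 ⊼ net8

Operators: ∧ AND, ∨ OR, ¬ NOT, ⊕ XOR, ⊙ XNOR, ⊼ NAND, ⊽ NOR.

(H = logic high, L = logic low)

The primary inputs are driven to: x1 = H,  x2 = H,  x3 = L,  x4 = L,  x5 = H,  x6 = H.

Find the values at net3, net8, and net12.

net1 = x1 AND x4 = H AND L = L
net2 = x3 XNOR x2 = L XNOR H = L
net3 = x6 XNOR net2 = H XNOR L = L
net4 = net2 NAND x4 = L NAND L = H
net5 = x5 OR net4 = H OR H = H
net6 = net1 AND x5 = L AND H = L
net7 = net1 NOR net6 = L NOR L = H
net8 = net1 AND net5 = L AND H = L
net12 = net7 NAND net8 = H NAND L = H

net3 = L  net8 = L  net12 = H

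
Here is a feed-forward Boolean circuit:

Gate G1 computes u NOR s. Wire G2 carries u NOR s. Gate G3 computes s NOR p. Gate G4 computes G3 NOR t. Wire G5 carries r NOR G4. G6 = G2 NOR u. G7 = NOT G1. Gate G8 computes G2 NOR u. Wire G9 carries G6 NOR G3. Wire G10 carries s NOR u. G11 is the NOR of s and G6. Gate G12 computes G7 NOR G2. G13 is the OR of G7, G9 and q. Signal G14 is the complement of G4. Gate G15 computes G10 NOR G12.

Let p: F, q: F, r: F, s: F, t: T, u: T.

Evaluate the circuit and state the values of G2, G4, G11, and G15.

G1 = u NOR s = T NOR F = F
G2 = u NOR s = T NOR F = F
G3 = s NOR p = F NOR F = T
G4 = G3 NOR t = T NOR T = F
G6 = G2 NOR u = F NOR T = F
G7 = NOT G1 = NOT F = T
G10 = s NOR u = F NOR T = F
G11 = s NOR G6 = F NOR F = T
G12 = G7 NOR G2 = T NOR F = F
G15 = G10 NOR G12 = F NOR F = T

G2 = F, G4 = F, G11 = T, G15 = T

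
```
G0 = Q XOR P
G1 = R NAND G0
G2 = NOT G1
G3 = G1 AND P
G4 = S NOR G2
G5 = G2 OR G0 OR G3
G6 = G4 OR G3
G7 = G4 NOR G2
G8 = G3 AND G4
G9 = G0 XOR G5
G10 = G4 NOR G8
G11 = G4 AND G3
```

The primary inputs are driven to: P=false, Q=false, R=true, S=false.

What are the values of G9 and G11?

G9 = false, G11 = false

G0 = Q XOR P = false XOR false = false
G1 = R NAND G0 = true NAND false = true
G2 = NOT G1 = NOT true = false
G3 = G1 AND P = true AND false = false
G4 = S NOR G2 = false NOR false = true
G5 = G2 OR G0 OR G3 = false OR false OR false = false
G9 = G0 XOR G5 = false XOR false = false
G11 = G4 AND G3 = true AND false = false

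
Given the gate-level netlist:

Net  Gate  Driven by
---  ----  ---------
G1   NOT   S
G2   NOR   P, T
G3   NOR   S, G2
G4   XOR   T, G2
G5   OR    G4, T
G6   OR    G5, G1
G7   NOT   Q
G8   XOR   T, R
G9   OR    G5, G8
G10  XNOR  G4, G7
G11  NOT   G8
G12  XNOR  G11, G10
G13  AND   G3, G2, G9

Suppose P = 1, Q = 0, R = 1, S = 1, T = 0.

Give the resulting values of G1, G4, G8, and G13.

G1 = NOT S = NOT 1 = 0
G2 = P NOR T = 1 NOR 0 = 0
G3 = S NOR G2 = 1 NOR 0 = 0
G4 = T XOR G2 = 0 XOR 0 = 0
G5 = G4 OR T = 0 OR 0 = 0
G8 = T XOR R = 0 XOR 1 = 1
G9 = G5 OR G8 = 0 OR 1 = 1
G13 = G3 AND G2 AND G9 = 0 AND 0 AND 1 = 0

G1 = 0, G4 = 0, G8 = 1, G13 = 0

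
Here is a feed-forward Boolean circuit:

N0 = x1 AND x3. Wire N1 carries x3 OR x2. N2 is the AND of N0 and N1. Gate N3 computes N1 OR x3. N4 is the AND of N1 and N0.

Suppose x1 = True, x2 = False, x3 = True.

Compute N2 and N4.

N2 = True; N4 = True

N0 = x1 AND x3 = True AND True = True
N1 = x3 OR x2 = True OR False = True
N2 = N0 AND N1 = True AND True = True
N4 = N1 AND N0 = True AND True = True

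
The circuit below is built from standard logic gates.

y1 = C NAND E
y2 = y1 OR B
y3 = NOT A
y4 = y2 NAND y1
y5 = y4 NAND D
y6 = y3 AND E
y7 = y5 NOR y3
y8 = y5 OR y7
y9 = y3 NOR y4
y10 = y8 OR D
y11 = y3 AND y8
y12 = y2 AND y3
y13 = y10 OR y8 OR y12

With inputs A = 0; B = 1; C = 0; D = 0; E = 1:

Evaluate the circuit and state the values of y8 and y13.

y1 = C NAND E = 0 NAND 1 = 1
y2 = y1 OR B = 1 OR 1 = 1
y3 = NOT A = NOT 0 = 1
y4 = y2 NAND y1 = 1 NAND 1 = 0
y5 = y4 NAND D = 0 NAND 0 = 1
y7 = y5 NOR y3 = 1 NOR 1 = 0
y8 = y5 OR y7 = 1 OR 0 = 1
y10 = y8 OR D = 1 OR 0 = 1
y12 = y2 AND y3 = 1 AND 1 = 1
y13 = y10 OR y8 OR y12 = 1 OR 1 OR 1 = 1

y8 = 1, y13 = 1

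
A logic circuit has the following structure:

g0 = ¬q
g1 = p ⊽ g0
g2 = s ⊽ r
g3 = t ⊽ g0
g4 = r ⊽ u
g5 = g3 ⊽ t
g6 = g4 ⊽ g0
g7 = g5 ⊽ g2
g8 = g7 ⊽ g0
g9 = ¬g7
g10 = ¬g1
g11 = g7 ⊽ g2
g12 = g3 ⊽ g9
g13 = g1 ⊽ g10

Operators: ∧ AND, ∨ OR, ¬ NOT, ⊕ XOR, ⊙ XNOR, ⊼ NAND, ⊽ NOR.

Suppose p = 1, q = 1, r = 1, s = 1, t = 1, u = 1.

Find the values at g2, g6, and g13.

g0 = NOT q = NOT 1 = 0
g1 = p NOR g0 = 1 NOR 0 = 0
g2 = s NOR r = 1 NOR 1 = 0
g4 = r NOR u = 1 NOR 1 = 0
g6 = g4 NOR g0 = 0 NOR 0 = 1
g10 = NOT g1 = NOT 0 = 1
g13 = g1 NOR g10 = 0 NOR 1 = 0

g2 = 0, g6 = 1, g13 = 0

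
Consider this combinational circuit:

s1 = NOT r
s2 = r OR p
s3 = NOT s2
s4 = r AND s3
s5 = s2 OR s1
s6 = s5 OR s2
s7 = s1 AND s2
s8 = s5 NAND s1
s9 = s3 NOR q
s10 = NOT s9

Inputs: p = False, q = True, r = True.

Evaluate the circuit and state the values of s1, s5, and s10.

s1 = False  s5 = True  s10 = True

s1 = NOT r = NOT True = False
s2 = r OR p = True OR False = True
s3 = NOT s2 = NOT True = False
s5 = s2 OR s1 = True OR False = True
s9 = s3 NOR q = False NOR True = False
s10 = NOT s9 = NOT False = True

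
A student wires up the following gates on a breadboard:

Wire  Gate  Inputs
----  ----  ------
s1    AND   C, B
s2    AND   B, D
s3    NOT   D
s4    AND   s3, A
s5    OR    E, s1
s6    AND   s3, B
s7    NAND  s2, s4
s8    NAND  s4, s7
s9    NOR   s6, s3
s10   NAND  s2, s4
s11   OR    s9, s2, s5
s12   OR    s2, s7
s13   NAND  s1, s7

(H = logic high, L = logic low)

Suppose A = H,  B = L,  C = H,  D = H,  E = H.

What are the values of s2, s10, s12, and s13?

s1 = C AND B = H AND L = L
s2 = B AND D = L AND H = L
s3 = NOT D = NOT H = L
s4 = s3 AND A = L AND H = L
s7 = s2 NAND s4 = L NAND L = H
s10 = s2 NAND s4 = L NAND L = H
s12 = s2 OR s7 = L OR H = H
s13 = s1 NAND s7 = L NAND H = H

s2 = L; s10 = H; s12 = H; s13 = H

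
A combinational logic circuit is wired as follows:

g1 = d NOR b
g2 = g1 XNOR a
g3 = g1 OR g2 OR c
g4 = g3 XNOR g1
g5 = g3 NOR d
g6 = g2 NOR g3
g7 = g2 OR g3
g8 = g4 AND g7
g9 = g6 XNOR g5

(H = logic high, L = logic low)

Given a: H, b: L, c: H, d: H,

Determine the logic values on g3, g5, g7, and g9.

g3 = H, g5 = L, g7 = H, g9 = H

g1 = d NOR b = H NOR L = L
g2 = g1 XNOR a = L XNOR H = L
g3 = g1 OR g2 OR c = L OR L OR H = H
g5 = g3 NOR d = H NOR H = L
g6 = g2 NOR g3 = L NOR H = L
g7 = g2 OR g3 = L OR H = H
g9 = g6 XNOR g5 = L XNOR L = H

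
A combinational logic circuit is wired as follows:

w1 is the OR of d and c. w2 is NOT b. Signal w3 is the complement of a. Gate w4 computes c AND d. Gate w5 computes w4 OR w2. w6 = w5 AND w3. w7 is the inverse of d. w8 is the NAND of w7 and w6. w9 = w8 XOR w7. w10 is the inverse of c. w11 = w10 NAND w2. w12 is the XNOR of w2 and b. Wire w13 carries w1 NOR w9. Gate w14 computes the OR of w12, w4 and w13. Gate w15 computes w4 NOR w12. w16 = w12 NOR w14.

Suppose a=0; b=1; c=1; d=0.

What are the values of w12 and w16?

w1 = d OR c = 0 OR 1 = 1
w2 = NOT b = NOT 1 = 0
w3 = NOT a = NOT 0 = 1
w4 = c AND d = 1 AND 0 = 0
w5 = w4 OR w2 = 0 OR 0 = 0
w6 = w5 AND w3 = 0 AND 1 = 0
w7 = NOT d = NOT 0 = 1
w8 = w7 NAND w6 = 1 NAND 0 = 1
w9 = w8 XOR w7 = 1 XOR 1 = 0
w12 = w2 XNOR b = 0 XNOR 1 = 0
w13 = w1 NOR w9 = 1 NOR 0 = 0
w14 = w12 OR w4 OR w13 = 0 OR 0 OR 0 = 0
w16 = w12 NOR w14 = 0 NOR 0 = 1

w12 = 0  w16 = 1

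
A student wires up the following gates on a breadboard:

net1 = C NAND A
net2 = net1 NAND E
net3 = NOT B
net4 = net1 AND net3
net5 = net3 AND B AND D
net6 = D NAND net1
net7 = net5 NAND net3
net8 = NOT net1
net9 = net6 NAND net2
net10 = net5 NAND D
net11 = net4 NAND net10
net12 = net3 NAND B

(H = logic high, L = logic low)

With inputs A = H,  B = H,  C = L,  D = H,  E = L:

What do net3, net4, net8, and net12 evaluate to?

net1 = C NAND A = L NAND H = H
net3 = NOT B = NOT H = L
net4 = net1 AND net3 = H AND L = L
net8 = NOT net1 = NOT H = L
net12 = net3 NAND B = L NAND H = H

net3 = L, net4 = L, net8 = L, net12 = H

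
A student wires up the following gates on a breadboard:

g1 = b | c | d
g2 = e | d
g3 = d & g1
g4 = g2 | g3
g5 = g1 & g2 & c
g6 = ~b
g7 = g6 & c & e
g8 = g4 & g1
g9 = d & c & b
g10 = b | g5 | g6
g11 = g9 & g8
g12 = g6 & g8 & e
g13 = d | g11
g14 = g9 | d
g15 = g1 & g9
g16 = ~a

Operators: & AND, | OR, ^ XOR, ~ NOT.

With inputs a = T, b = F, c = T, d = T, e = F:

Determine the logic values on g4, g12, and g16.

g1 = b OR c OR d = F OR T OR T = T
g2 = e OR d = F OR T = T
g3 = d AND g1 = T AND T = T
g4 = g2 OR g3 = T OR T = T
g6 = NOT b = NOT F = T
g8 = g4 AND g1 = T AND T = T
g12 = g6 AND g8 AND e = T AND T AND F = F
g16 = NOT a = NOT T = F

g4 = T  g12 = F  g16 = F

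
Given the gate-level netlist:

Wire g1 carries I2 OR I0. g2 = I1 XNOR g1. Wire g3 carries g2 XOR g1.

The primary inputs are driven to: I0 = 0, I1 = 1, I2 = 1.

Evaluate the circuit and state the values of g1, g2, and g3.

g1 = 1; g2 = 1; g3 = 0

g1 = I2 OR I0 = 1 OR 0 = 1
g2 = I1 XNOR g1 = 1 XNOR 1 = 1
g3 = g2 XOR g1 = 1 XOR 1 = 0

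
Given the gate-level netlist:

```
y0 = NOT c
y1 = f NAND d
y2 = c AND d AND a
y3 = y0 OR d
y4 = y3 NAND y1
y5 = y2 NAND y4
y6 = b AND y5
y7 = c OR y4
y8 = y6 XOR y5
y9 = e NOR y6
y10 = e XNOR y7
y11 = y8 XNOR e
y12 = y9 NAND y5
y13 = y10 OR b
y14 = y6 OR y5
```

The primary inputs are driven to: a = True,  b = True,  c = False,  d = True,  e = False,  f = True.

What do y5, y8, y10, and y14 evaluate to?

y0 = NOT c = NOT False = True
y1 = f NAND d = True NAND True = False
y2 = c AND d AND a = False AND True AND True = False
y3 = y0 OR d = True OR True = True
y4 = y3 NAND y1 = True NAND False = True
y5 = y2 NAND y4 = False NAND True = True
y6 = b AND y5 = True AND True = True
y7 = c OR y4 = False OR True = True
y8 = y6 XOR y5 = True XOR True = False
y10 = e XNOR y7 = False XNOR True = False
y14 = y6 OR y5 = True OR True = True

y5 = True, y8 = False, y10 = False, y14 = True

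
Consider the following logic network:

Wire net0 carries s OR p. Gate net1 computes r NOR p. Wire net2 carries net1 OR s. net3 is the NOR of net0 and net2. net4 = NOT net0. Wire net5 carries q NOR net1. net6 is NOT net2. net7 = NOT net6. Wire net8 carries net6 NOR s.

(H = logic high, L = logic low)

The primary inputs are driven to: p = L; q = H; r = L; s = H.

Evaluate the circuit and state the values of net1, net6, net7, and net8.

net1 = H  net6 = L  net7 = H  net8 = L

net1 = r NOR p = L NOR L = H
net2 = net1 OR s = H OR H = H
net6 = NOT net2 = NOT H = L
net7 = NOT net6 = NOT L = H
net8 = net6 NOR s = L NOR H = L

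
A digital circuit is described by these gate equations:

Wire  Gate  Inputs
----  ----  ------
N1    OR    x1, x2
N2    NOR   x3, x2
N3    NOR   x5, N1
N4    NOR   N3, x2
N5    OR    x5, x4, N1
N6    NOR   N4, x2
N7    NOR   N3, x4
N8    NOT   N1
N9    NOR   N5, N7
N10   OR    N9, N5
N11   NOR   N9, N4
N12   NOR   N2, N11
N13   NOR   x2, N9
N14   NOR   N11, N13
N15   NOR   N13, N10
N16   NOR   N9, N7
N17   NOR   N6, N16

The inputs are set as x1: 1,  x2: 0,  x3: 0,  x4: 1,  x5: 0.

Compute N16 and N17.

N1 = x1 OR x2 = 1 OR 0 = 1
N3 = x5 NOR N1 = 0 NOR 1 = 0
N4 = N3 NOR x2 = 0 NOR 0 = 1
N5 = x5 OR x4 OR N1 = 0 OR 1 OR 1 = 1
N6 = N4 NOR x2 = 1 NOR 0 = 0
N7 = N3 NOR x4 = 0 NOR 1 = 0
N9 = N5 NOR N7 = 1 NOR 0 = 0
N16 = N9 NOR N7 = 0 NOR 0 = 1
N17 = N6 NOR N16 = 0 NOR 1 = 0

N16 = 1, N17 = 0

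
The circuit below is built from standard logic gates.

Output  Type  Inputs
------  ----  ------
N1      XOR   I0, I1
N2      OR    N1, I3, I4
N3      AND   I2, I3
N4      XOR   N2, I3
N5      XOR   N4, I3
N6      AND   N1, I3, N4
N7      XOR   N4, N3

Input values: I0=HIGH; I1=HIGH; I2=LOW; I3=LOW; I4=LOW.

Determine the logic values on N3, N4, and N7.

N3 = LOW; N4 = LOW; N7 = LOW

N1 = I0 XOR I1 = HIGH XOR HIGH = LOW
N2 = N1 OR I3 OR I4 = LOW OR LOW OR LOW = LOW
N3 = I2 AND I3 = LOW AND LOW = LOW
N4 = N2 XOR I3 = LOW XOR LOW = LOW
N7 = N4 XOR N3 = LOW XOR LOW = LOW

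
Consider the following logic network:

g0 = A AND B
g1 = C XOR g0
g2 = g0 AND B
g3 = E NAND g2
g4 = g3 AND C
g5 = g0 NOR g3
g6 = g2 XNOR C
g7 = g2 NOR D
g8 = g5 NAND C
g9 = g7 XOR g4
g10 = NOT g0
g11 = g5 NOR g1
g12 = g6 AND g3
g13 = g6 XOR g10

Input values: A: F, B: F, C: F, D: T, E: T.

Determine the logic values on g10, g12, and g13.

g10 = T, g12 = T, g13 = F

g0 = A AND B = F AND F = F
g2 = g0 AND B = F AND F = F
g3 = E NAND g2 = T NAND F = T
g6 = g2 XNOR C = F XNOR F = T
g10 = NOT g0 = NOT F = T
g12 = g6 AND g3 = T AND T = T
g13 = g6 XOR g10 = T XOR T = F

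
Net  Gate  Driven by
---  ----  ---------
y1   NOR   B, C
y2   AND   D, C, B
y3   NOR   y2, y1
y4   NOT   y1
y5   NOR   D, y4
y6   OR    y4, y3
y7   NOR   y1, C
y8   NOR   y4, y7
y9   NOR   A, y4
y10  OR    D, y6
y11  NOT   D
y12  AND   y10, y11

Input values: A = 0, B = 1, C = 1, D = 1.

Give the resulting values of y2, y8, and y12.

y1 = B NOR C = 1 NOR 1 = 0
y2 = D AND C AND B = 1 AND 1 AND 1 = 1
y3 = y2 NOR y1 = 1 NOR 0 = 0
y4 = NOT y1 = NOT 0 = 1
y6 = y4 OR y3 = 1 OR 0 = 1
y7 = y1 NOR C = 0 NOR 1 = 0
y8 = y4 NOR y7 = 1 NOR 0 = 0
y10 = D OR y6 = 1 OR 1 = 1
y11 = NOT D = NOT 1 = 0
y12 = y10 AND y11 = 1 AND 0 = 0

y2 = 1, y8 = 0, y12 = 0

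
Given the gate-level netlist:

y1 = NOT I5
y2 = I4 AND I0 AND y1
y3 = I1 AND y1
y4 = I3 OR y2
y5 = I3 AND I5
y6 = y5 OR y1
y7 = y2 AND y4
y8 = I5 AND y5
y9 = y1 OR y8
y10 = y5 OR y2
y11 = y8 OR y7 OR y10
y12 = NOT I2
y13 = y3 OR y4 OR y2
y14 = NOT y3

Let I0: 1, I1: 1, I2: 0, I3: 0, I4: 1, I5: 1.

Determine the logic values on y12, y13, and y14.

y12 = 1  y13 = 0  y14 = 1

y1 = NOT I5 = NOT 1 = 0
y2 = I4 AND I0 AND y1 = 1 AND 1 AND 0 = 0
y3 = I1 AND y1 = 1 AND 0 = 0
y4 = I3 OR y2 = 0 OR 0 = 0
y12 = NOT I2 = NOT 0 = 1
y13 = y3 OR y4 OR y2 = 0 OR 0 OR 0 = 0
y14 = NOT y3 = NOT 0 = 1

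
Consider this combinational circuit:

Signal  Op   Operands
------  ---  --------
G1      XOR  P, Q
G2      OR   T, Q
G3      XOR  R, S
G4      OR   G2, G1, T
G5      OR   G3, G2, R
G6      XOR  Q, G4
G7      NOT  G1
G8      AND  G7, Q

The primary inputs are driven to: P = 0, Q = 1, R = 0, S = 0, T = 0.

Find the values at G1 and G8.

G1 = P XOR Q = 0 XOR 1 = 1
G7 = NOT G1 = NOT 1 = 0
G8 = G7 AND Q = 0 AND 1 = 0

G1 = 1, G8 = 0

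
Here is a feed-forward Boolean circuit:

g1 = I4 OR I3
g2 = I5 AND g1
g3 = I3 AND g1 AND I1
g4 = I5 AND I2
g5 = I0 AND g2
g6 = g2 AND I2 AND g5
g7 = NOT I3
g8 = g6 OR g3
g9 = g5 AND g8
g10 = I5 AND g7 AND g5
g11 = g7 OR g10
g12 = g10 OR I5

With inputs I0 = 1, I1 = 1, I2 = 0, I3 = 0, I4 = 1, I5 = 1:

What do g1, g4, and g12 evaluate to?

g1 = I4 OR I3 = 1 OR 0 = 1
g2 = I5 AND g1 = 1 AND 1 = 1
g4 = I5 AND I2 = 1 AND 0 = 0
g5 = I0 AND g2 = 1 AND 1 = 1
g7 = NOT I3 = NOT 0 = 1
g10 = I5 AND g7 AND g5 = 1 AND 1 AND 1 = 1
g12 = g10 OR I5 = 1 OR 1 = 1

g1 = 1, g4 = 0, g12 = 1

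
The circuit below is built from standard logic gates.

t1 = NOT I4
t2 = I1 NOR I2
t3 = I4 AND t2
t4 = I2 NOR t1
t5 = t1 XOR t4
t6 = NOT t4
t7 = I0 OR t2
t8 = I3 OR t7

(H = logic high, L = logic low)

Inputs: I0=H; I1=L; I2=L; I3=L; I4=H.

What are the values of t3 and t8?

t2 = I1 NOR I2 = L NOR L = H
t3 = I4 AND t2 = H AND H = H
t7 = I0 OR t2 = H OR H = H
t8 = I3 OR t7 = L OR H = H

t3 = H, t8 = H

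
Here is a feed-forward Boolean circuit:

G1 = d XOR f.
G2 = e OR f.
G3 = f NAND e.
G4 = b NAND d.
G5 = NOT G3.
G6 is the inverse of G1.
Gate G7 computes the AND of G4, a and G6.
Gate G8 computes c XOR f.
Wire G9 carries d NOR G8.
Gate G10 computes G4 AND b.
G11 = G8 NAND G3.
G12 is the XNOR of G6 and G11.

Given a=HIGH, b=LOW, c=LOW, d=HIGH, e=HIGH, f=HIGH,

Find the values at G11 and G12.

G11 = HIGH, G12 = HIGH

G1 = d XOR f = HIGH XOR HIGH = LOW
G3 = f NAND e = HIGH NAND HIGH = LOW
G6 = NOT G1 = NOT LOW = HIGH
G8 = c XOR f = LOW XOR HIGH = HIGH
G11 = G8 NAND G3 = HIGH NAND LOW = HIGH
G12 = G6 XNOR G11 = HIGH XNOR HIGH = HIGH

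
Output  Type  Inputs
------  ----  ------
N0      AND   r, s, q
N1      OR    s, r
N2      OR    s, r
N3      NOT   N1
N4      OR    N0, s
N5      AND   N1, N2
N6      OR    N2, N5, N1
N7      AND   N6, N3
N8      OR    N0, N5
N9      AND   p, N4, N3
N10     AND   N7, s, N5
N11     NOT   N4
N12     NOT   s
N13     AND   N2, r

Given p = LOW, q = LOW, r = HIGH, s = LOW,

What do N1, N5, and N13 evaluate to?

N1 = HIGH; N5 = HIGH; N13 = HIGH

N1 = s OR r = LOW OR HIGH = HIGH
N2 = s OR r = LOW OR HIGH = HIGH
N5 = N1 AND N2 = HIGH AND HIGH = HIGH
N13 = N2 AND r = HIGH AND HIGH = HIGH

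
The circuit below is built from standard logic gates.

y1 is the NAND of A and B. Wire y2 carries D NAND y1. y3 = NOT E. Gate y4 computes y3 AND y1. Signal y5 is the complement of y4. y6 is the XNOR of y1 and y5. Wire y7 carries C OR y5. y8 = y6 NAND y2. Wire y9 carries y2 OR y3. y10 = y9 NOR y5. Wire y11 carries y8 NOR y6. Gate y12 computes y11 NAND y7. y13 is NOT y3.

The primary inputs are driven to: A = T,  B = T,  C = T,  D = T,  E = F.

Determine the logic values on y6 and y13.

y1 = A NAND B = T NAND T = F
y3 = NOT E = NOT F = T
y4 = y3 AND y1 = T AND F = F
y5 = NOT y4 = NOT F = T
y6 = y1 XNOR y5 = F XNOR T = F
y13 = NOT y3 = NOT T = F

y6 = F, y13 = F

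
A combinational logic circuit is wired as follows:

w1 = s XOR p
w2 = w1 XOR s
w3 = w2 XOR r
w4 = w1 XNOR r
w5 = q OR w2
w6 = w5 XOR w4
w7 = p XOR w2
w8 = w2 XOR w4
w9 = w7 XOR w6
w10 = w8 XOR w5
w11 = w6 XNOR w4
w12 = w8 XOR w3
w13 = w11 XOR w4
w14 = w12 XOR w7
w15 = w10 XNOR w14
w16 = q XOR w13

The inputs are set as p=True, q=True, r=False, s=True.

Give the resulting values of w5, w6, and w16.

w5 = True  w6 = False  w16 = False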